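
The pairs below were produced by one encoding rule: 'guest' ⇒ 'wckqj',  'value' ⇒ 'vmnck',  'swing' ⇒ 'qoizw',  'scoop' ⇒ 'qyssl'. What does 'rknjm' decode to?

delta

Treating letters as 0–25, the rule is x ↦ 19x + 12 (mod 26).
Reversing it on rknjm: r(17)→11·(17−12)≡3=d; k(10)→11·(10−12)≡4=e; n(13)→11·(13−12)≡11=l; j(9)→11·(9−12)≡19=t; m(12)→11·(12−12)≡0=a (all mod 26).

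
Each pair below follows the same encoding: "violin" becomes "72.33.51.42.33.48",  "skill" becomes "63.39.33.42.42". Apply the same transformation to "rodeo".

v(#22)→72 and i(#9)→33: differences scale by 3, so n = 3·pos + 6. The formula is n = 3×(alphabet index, a=1) + 6.
Applying it to rodeo: r=18→60, o=15→51, d=4→18, e=5→21, o=15→51.

60.51.18.21.51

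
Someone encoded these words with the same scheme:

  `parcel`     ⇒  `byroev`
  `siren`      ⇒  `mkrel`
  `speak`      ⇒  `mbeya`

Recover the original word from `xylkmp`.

vanish

p(15)→b(1) and a(0)→y(24) fit y≡21x+24 (mod 26); the inverse of 21 mod 26 is 5. This is an affine cipher: with a=0,…,z=25, each position x becomes (21x+24) mod 26.
Reversing it on xylkmp: x(23)→5·(23−24)≡21=v; y(24)→5·(24−24)≡0=a; l(11)→5·(11−24)≡13=n; k(10)→5·(10−24)≡8=i; m(12)→5·(12−24)≡18=s; p(15)→5·(15−24)≡7=h (all mod 26).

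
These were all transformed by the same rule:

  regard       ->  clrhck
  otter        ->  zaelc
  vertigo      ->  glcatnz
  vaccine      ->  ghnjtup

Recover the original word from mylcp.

Shifts by position in regard: pos 0: r→c (+11), pos 1: e→l (+7), pos 2: g→r (+11), pos 3: a→h (+7) — repeating every 2. The shifts repeat in a cycle of length 2: positions 0,1,… shift by +11, +7, then the pattern repeats.
Reversing it on mylcp: m−11=b, y−7=r, l−11=a, c−7=v, p−11=e.

brave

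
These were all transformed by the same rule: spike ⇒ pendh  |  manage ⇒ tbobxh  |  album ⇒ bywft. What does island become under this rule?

This is an affine cipher: with a=0,…,z=25, each position x becomes (21x+1) mod 26.
For island: i(8)→21·8+1≡13=n; s(18)→21·18+1≡15=p; l(11)→21·11+1≡24=y; a(0)→21·0+1≡1=b; n(13)→21·13+1≡14=o; d(3)→21·3+1≡12=m (all mod 26).

npybom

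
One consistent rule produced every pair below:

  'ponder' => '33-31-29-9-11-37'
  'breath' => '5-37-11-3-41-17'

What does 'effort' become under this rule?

11-13-13-31-37-41

The formula is n = 2×(alphabet index, a=1) + 1.
On effort: e=5→11, f=6→13, f=6→13, o=15→31, r=18→37, t=20→41.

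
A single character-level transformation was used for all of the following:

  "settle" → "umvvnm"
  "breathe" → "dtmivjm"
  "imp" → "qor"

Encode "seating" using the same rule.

umivqpi

Two shifts are in play — +8 for a/e/i/o/u, +2 for every other letter.
For seating: s(cons)+2=u, e(vowel)+8=m, a(vowel)+8=i, t(cons)+2=v, i(vowel)+8=q, n(cons)+2=p, g(cons)+2=i.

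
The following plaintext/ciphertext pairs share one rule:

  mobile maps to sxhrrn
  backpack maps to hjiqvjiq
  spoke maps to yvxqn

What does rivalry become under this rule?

xrbjrxe

The rule splits by letter class: vowels +9, consonants +6.
For rivalry: r(cons)+6=x, i(vowel)+9=r, v(cons)+6=b, a(vowel)+9=j, l(cons)+6=r, r(cons)+6=x, y(cons)+6=e.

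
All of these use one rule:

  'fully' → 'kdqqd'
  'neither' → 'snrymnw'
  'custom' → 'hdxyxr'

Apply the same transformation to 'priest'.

The shift depends on letter class: consonant f→k is +5, but vowel u→d is +9. Two shifts are in play — +9 for a/e/i/o/u, +5 for every other letter.
For priest: p(cons)+5=u, r(cons)+5=w, i(vowel)+9=r, e(vowel)+9=n, s(cons)+5=x, t(cons)+5=y.

uwrnxy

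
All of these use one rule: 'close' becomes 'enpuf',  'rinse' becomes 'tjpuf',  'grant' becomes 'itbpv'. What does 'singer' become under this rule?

The shift depends on letter class: consonant c→e is +2, but vowel o→p is +1. The rule splits by letter class: vowels +1, consonants +2.
On singer: s(cons)+2=u, i(vowel)+1=j, n(cons)+2=p, g(cons)+2=i, e(vowel)+1=f, r(cons)+2=t.

ujpift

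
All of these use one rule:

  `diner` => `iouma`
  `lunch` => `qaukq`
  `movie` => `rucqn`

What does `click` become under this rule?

hrpkt

Letter i (0-indexed) is shifted by i+5, so successive shifts are 5, 6, 7, ….
Applying it to click: c+5=h, l+6=r, i+7=p, c+8=k, k+9=t.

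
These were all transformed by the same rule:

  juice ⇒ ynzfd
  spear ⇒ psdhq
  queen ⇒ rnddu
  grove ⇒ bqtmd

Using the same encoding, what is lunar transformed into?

wnuhq

j(9)→y(24) and u(20)→n(13) fit y≡25x+7 (mod 26); the inverse of 25 mod 26 is 25. Treating letters as 0–25, the rule is x ↦ 25x + 7 (mod 26).
For lunar: l(11)→25·11+7≡22=w; u(20)→25·20+7≡13=n; n(13)→25·13+7≡20=u; a(0)→25·0+7≡7=h; r(17)→25·17+7≡16=q (all mod 26).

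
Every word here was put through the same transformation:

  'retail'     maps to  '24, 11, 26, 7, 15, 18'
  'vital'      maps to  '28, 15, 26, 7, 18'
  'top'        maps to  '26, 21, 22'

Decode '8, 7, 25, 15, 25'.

The number is (letter's place in the alphabet, a=1) + 6.
Reversing it on 8, 7, 25, 15, 25: 8→(8−6)÷1=2=b, 7→(7−6)÷1=1=a, 25→(25−6)÷1=19=s, 15→(15−6)÷1=9=i, 25→(25−6)÷1=19=s.

basis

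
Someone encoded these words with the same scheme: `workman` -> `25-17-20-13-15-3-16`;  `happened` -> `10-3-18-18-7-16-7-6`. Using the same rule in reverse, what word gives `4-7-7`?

bee

Each letter is replaced by its alphabet position (a=1..z=26) + 2.
Undoing it on 4-7-7: 4→(4−2)÷1=2=b, 7→(7−2)÷1=5=e, 7→(7−2)÷1=5=e.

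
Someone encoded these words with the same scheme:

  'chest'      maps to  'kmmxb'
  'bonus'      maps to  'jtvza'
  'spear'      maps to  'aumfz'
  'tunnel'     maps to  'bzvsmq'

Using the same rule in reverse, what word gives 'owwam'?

grove

Shifts by position in chest: pos 0: c→k (+8), pos 1: h→m (+5), pos 2: e→m (+8), pos 3: s→x (+5) — repeating every 2. It's a Vigenère-style cipher with numeric key [8,5]: position i shifts by key[i mod 2].
Reversing it on owwam: o−8=g, w−5=r, w−8=o, a−5=v, m−8=e.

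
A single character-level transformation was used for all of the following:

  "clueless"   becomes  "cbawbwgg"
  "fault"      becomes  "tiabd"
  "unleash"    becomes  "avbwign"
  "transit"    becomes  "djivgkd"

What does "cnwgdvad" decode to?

chestnut

Each letter's alphabet position (a=0..z=25) is mapped through 23·x+8 mod 26 — an affine cipher.
Undoing it on cnwgdvad: c(2)→17·(2−8)≡2=c; n(13)→17·(13−8)≡7=h; w(22)→17·(22−8)≡4=e; g(6)→17·(6−8)≡18=s; d(3)→17·(3−8)≡19=t; v(21)→17·(21−8)≡13=n; a(0)→17·(0−8)≡20=u; d(3)→17·(3−8)≡19=t (all mod 26).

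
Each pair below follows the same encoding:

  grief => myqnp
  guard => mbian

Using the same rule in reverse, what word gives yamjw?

steam

In grief: g→m is +6, r→y is +7, i→q is +8, e→n is +9 — the shift increases by 1 each position. Letter i (0-indexed) is shifted by i+6, so successive shifts are 6, 7, 8, ….
Decoding yamjw: y−6=s, a−7=t, m−8=e, j−9=a, w−10=m.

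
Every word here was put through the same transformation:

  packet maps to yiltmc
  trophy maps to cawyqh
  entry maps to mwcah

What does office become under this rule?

The shift depends on letter class: consonant p→y is +9, but vowel a→i is +8. Two shifts are in play — +8 for a/e/i/o/u, +9 for every other letter.
Applying it to office: o(vowel)+8=w, f(cons)+9=o, f(cons)+9=o, i(vowel)+8=q, c(cons)+9=l, e(vowel)+8=m.

wooqlm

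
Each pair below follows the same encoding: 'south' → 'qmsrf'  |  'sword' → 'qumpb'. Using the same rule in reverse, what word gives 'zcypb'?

Compare letters: s→q is +24, o→m is +24, u→s is +24 — a constant shift. Every letter moves 24 places later in the alphabet, wrapping around z→a.
Decoding zcypb: z−24=b, c−24=e, y−24=a, p−24=r, b−24=d.

beard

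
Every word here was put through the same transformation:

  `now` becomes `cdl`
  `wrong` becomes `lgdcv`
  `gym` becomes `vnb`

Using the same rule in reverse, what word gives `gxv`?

Compare letters: n→c is +15, o→d is +15, w→l is +15 — a constant shift. It's a constant shift of +15 (ROT15).
Decoding gxv: g−15=r, x−15=i, v−15=g.

rig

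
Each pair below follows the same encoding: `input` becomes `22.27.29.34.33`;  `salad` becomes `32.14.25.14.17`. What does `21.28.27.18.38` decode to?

i is letter #9 and maps to 22: an offset of 13. Letters become their 1-based position plus 13 (so a→14, b→15, …).
Decoding 21.28.27.18.38: 21→(21−13)÷1=8=h, 28→(28−13)÷1=15=o, 27→(27−13)÷1=14=n, 18→(18−13)÷1=5=e, 38→(38−13)÷1=25=y.

honey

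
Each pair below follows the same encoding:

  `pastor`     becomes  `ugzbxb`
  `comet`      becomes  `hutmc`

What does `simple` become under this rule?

xotxuo

In pastor: p→u is +5, a→g is +6, s→z is +7, t→b is +8 — the shift increases by 1 each position. Each letter shifts forward by (position + 5), i.e. 5, 6, 7, … — the shift grows by one for each successive letter.
On simple: s+5=x, i+6=o, m+7=t, p+8=x, l+9=u, e+10=o.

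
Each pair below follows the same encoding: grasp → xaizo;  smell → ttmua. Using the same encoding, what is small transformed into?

ttiua

The word is reversed, then every letter is shifted forward by 8.
Applying it to small: reverse → llams; then shift: l+8=t, l+8=t, a+8=i, m+8=u, s+8=a.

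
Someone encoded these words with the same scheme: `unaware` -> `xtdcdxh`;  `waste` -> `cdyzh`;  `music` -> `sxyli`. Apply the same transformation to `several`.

yhbhxdr

The shift depends on letter class: consonant n→t is +6, but vowel u→x is +3. Two shifts are in play — +3 for a/e/i/o/u, +6 for every other letter.
Applying it to several: s(cons)+6=y, e(vowel)+3=h, v(cons)+6=b, e(vowel)+3=h, r(cons)+6=x, a(vowel)+3=d, l(cons)+6=r.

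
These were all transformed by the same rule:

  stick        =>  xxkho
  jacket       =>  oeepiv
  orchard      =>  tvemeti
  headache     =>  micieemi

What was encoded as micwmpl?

hearing

The shifts repeat in a cycle of length 3: positions 0,1,… shift by +5, +4, +2, then the pattern repeats.
Decoding micwmpl: m−5=h, i−4=e, c−2=a, w−5=r, m−4=i, p−2=n, l−5=g.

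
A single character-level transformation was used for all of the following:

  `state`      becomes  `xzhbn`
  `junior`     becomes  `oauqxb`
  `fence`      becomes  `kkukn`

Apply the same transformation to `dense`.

In state: s→x is +5, t→z is +6, a→h is +7, t→b is +8 — the shift increases by 1 each position. Each letter shifts forward by (position + 5), i.e. 5, 6, 7, … — the shift grows by one for each successive letter.
For dense: d+5=i, e+6=k, n+7=u, s+8=a, e+9=n.

ikuan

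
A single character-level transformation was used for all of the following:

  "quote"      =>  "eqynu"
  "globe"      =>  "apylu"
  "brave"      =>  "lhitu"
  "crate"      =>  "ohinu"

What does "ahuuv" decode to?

green

q(16)→e(4) and u(20)→q(16) fit y≡3x+8 (mod 26); the inverse of 3 mod 26 is 9. Each letter's alphabet position (a=0..z=25) is mapped through 3·x+8 mod 26 — an affine cipher.
Reversing it on ahuuv: a(0)→9·(0−8)≡6=g; h(7)→9·(7−8)≡17=r; u(20)→9·(20−8)≡4=e; u(20)→9·(20−8)≡4=e; v(21)→9·(21−8)≡13=n (all mod 26).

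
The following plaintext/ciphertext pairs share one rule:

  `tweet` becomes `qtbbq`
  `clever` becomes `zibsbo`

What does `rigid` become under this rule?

ofdfa

Compare letters: t→q is +23, w→t is +23, e→b is +23 — a constant shift. This is a Caesar cipher with shift 23.
For rigid: r+23=o, i+23=f, g+23=d, i+23=f, d+23=a.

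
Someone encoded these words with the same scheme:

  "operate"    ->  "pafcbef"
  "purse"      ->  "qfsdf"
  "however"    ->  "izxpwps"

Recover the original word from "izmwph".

hollow

It's a Vigenère-style cipher with numeric key [1,11]: position i shifts by key[i mod 2].
Undoing it on izmwph: i−1=h, z−11=o, m−1=l, w−11=l, p−1=o, h−11=w.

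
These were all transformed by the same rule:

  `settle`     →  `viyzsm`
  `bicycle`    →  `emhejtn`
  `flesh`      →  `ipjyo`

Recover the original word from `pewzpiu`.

In settle: s→v is +3, e→i is +4, t→y is +5, t→z is +6 — the shift increases by 1 each position. Each letter shifts forward by (position + 3), i.e. 3, 4, 5, … — the shift grows by one for each successive letter.
Reversing it on pewzpiu: p−3=m, e−4=a, w−5=r, z−6=t, p−7=i, i−8=a, u−9=l.

martial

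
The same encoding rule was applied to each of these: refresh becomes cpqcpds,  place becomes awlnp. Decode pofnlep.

It's a constant shift of +11 (ROT11).
Decoding pofnlep: p−11=e, o−11=d, f−11=u, n−11=c, l−11=a, e−11=t, p−11=e.

educate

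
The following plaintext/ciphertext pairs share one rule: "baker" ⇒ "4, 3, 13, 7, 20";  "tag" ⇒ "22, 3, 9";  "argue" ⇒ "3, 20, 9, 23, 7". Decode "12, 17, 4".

The number is (letter's place in the alphabet, a=1) + 2.
Decoding 12, 17, 4: 12→(12−2)÷1=10=j, 17→(17−2)÷1=15=o, 4→(4−2)÷1=2=b.

job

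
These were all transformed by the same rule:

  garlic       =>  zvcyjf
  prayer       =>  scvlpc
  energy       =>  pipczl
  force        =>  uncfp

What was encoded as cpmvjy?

retail

Each letter's alphabet position (a=0..z=25) is mapped through 5·x+21 mod 26 — an affine cipher.
Reversing it on cpmvjy: c(2)→21·(2−21)≡17=r; p(15)→21·(15−21)≡4=e; m(12)→21·(12−21)≡19=t; v(21)→21·(21−21)≡0=a; j(9)→21·(9−21)≡8=i; y(24)→21·(24−21)≡11=l (all mod 26).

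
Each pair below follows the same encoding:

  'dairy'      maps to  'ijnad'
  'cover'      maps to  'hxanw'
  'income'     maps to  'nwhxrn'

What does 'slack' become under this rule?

A repeating key of period 2 is used — shifts +5, +9 over and over.
Applying it to slack: s+5=x, l+9=u, a+5=f, c+9=l, k+5=p.

xuflp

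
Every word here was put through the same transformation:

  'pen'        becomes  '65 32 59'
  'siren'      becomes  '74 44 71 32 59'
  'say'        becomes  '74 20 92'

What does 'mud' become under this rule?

56 80 29

The formula is n = 3×(alphabet index, a=1) + 17.
For mud: m=13→56, u=21→80, d=4→29.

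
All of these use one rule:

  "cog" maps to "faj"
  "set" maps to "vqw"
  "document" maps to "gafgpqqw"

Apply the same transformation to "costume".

Two shifts are in play — +12 for a/e/i/o/u, +3 for every other letter.
On costume: c(cons)+3=f, o(vowel)+12=a, s(cons)+3=v, t(cons)+3=w, u(vowel)+12=g, m(cons)+3=p, e(vowel)+12=q.

favwgpq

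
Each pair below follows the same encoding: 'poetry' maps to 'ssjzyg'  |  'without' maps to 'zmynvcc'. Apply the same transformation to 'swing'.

Letter i (0-indexed) is shifted by i+3, so successive shifts are 3, 4, 5, ….
On swing: s+3=v, w+4=a, i+5=n, n+6=t, g+7=n.

vantn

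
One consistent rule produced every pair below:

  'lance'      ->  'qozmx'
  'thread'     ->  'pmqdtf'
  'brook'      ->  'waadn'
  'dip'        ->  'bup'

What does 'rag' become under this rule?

smd

The output letters match the input read backwards, each shifted +12: lance reversed is ecnal. Read the word backwards and shift each letter +12.
Applying it to rag: reverse → gar; then shift: g+12=s, a+12=m, r+12=d.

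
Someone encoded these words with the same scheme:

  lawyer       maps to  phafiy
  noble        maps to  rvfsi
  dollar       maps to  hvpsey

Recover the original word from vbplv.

Shifts by position in lawyer: pos 0: l→p (+4), pos 1: a→h (+7), pos 2: w→a (+4), pos 3: y→f (+7) — repeating every 2. A repeating key of period 2 is used — shifts +4, +7 over and over.
Reversing it on vbplv: v−4=r, b−7=u, p−4=l, l−7=e, v−4=r.

ruler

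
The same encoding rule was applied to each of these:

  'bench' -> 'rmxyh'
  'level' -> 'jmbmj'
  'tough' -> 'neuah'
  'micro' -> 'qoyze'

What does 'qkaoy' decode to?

b(1)→r(17) and e(4)→m(12) fit y≡7x+10 (mod 26); the inverse of 7 mod 26 is 15. This is an affine cipher: with a=0,…,z=25, each position x becomes (7x+10) mod 26.
Undoing it on qkaoy: q(16)→15·(16−10)≡12=m; k(10)→15·(10−10)≡0=a; a(0)→15·(0−10)≡6=g; o(14)→15·(14−10)≡8=i; y(24)→15·(24−10)≡2=c (all mod 26).

magic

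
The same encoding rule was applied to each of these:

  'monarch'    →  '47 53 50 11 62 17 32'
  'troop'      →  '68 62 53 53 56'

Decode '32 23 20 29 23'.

hedge

m(#13)→47 and o(#15)→53: differences scale by 3, so n = 3·pos + 8. Each letter becomes 3×(its alphabet position, a=1..z=26) + 8.
Decoding 32 23 20 29 23: 32→(32−8)÷3=8=h, 23→(23−8)÷3=5=e, 20→(20−8)÷3=4=d, 29→(29−8)÷3=7=g, 23→(23−8)÷3=5=e.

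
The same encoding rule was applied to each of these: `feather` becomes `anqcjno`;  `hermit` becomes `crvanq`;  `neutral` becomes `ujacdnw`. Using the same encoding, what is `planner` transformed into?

anwwjuy

The output letters match the input read backwards, each shifted +9: feather reversed is rehtaef. The word is reversed, then every letter is shifted forward by 9.
Applying it to planner: reverse → rennalp; then shift: r+9=a, e+9=n, n+9=w, n+9=w, a+9=j, l+9=u, p+9=y.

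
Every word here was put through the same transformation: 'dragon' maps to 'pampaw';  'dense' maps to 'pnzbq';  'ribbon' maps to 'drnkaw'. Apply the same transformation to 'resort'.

dnexdc

The shifts repeat in a cycle of length 2: positions 0,1,… shift by +12, +9, then the pattern repeats.
On resort: r+12=d, e+9=n, s+12=e, o+9=x, r+12=d, t+9=c.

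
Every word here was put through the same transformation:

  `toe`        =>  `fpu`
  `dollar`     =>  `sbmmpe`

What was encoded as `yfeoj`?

index

The output letters match the input read backwards, each shifted +1: toe reversed is eot. Two steps: reverse the string, then apply a Caesar shift of +1.
Decoding yfeoj: shift back: y−1=x, f−1=e, e−1=d, o−1=n, j−1=i → xedni; then reverse → index.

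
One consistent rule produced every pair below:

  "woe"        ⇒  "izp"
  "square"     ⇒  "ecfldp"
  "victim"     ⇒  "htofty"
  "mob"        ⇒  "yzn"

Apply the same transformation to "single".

The shift depends on letter class: consonant w→i is +12, but vowel o→z is +11. Two shifts are in play — +11 for a/e/i/o/u, +12 for every other letter.
For single: s(cons)+12=e, i(vowel)+11=t, n(cons)+12=z, g(cons)+12=s, l(cons)+12=x, e(vowel)+11=p.

etzsxp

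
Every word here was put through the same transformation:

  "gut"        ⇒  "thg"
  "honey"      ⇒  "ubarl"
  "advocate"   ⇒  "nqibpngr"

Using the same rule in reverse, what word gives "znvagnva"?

maintain

Compare letters: g→t is +13, u→h is +13, t→g is +13 — a constant shift. Each letter is shifted forward by 13 in the alphabet (a Caesar shift of +13).
Undoing it on znvagnva: z−13=m, n−13=a, v−13=i, a−13=n, g−13=t, n−13=a, v−13=i, a−13=n.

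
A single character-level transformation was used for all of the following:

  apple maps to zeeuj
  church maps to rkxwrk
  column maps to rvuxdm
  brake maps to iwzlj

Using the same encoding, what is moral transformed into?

a(0)→z(25) and p(15)→e(4) fit y≡9x+25 (mod 26); the inverse of 9 mod 26 is 3. This is an affine cipher: with a=0,…,z=25, each position x becomes (9x+25) mod 26.
Applying it to moral: m(12)→9·12+25≡3=d; o(14)→9·14+25≡21=v; r(17)→9·17+25≡22=w; a(0)→9·0+25≡25=z; l(11)→9·11+25≡20=u (all mod 26).

dvwzu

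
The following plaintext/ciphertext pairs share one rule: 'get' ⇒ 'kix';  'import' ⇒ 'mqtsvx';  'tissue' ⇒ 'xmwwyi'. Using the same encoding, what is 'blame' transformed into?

Each letter is shifted forward by 4 in the alphabet (a Caesar shift of +4).
On blame: b+4=f, l+4=p, a+4=e, m+4=q, e+4=i.

fpeqi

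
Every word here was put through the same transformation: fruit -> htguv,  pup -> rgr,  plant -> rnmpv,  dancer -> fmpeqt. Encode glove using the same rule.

Two shifts are in play — +12 for a/e/i/o/u, +2 for every other letter.
On glove: g(cons)+2=i, l(cons)+2=n, o(vowel)+12=a, v(cons)+2=x, e(vowel)+12=q.

inaxq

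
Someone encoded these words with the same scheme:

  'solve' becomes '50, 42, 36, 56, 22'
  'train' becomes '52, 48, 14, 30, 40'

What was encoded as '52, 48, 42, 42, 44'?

Each letter becomes 2×(its alphabet position, a=1..z=26) + 12.
Reversing it on 52, 48, 42, 42, 44: 52→(52−12)÷2=20=t, 48→(48−12)÷2=18=r, 42→(42−12)÷2=15=o, 42→(42−12)÷2=15=o, 44→(44−12)÷2=16=p.

troop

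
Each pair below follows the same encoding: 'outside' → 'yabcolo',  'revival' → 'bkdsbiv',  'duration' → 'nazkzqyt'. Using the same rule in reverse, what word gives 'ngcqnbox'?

daughter

The shifts repeat in a cycle of length 3: positions 0,1,… shift by +10, +6, +8, then the pattern repeats.
Decoding ngcqnbox: n−10=d, g−6=a, c−8=u, q−10=g, n−6=h, b−8=t, o−10=e, x−6=r.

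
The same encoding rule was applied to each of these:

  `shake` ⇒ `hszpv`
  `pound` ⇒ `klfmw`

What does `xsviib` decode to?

Each pair mirrors across the alphabet (s↔h, h↔s, a↔z): positions sum to 25. Each letter is replaced by its mirror in the alphabet: a↔z, b↔y, c↔x, and so on (the Atbash cipher).
Reversing it on xsviib: x↔c, s↔h, v↔e, i↔r, i↔r, b↔y.

cherry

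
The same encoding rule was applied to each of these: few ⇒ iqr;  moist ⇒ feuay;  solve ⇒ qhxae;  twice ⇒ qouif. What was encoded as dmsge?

sugar

The output letters match the input read backwards, each shifted +12: few reversed is wef. Two steps: reverse the string, then apply a Caesar shift of +12.
Undoing it on dmsge: shift back: d−12=r, m−12=a, s−12=g, g−12=u, e−12=s → ragus; then reverse → sugar.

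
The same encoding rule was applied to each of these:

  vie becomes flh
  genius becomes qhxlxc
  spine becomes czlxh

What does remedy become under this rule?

The shift depends on letter class: consonant v→f is +10, but vowel i→l is +3. The rule splits by letter class: vowels +3, consonants +10.
For remedy: r(cons)+10=b, e(vowel)+3=h, m(cons)+10=w, e(vowel)+3=h, d(cons)+10=n, y(cons)+10=i.

bhwhni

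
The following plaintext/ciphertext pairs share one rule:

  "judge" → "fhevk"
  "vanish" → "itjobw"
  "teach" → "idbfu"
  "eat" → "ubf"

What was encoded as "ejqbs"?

Two steps: reverse the string, then apply a Caesar shift of +1.
Reversing it on ejqbs: shift back: e−1=d, j−1=i, q−1=p, b−1=a, s−1=r → dipar; then reverse → rapid.

rapid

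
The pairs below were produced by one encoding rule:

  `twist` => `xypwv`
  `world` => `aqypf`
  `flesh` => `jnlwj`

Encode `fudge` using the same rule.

jwkkg

Shifts by position in twist: pos 0: t→x (+4), pos 1: w→y (+2), pos 2: i→p (+7), pos 3: s→w (+4), pos 4: t→v (+2) — repeating every 3. It's a Vigenère-style cipher with numeric key [4,2,7]: position i shifts by key[i mod 3].
On fudge: f+4=j, u+2=w, d+7=k, g+4=k, e+2=g.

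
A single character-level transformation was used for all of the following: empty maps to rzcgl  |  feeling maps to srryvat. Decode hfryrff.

Compare letters: e→r is +13, m→z is +13, p→c is +13 — a constant shift. Each letter is shifted forward by 13 in the alphabet (a Caesar shift of +13).
Reversing it on hfryrff: h−13=u, f−13=s, r−13=e, y−13=l, r−13=e, f−13=s, f−13=s.

useless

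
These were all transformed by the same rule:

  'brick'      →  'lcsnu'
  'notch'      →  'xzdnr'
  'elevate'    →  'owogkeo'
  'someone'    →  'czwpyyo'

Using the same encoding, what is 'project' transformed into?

zcyuond

It's a Vigenère-style cipher with numeric key [10,11]: position i shifts by key[i mod 2].
For project: p+10=z, r+11=c, o+10=y, j+11=u, e+10=o, c+11=n, t+10=d.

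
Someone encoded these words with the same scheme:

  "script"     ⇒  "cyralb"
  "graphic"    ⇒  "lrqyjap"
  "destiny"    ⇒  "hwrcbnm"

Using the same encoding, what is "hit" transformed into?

crq

The word is reversed, then every letter is shifted forward by 9.
For hit: reverse → tih; then shift: t+9=c, i+9=r, h+9=q.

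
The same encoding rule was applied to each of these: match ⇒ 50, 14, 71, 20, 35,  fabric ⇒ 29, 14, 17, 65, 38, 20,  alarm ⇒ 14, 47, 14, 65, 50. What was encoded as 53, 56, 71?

not

m(#13)→50 and a(#1)→14: differences scale by 3, so n = 3·pos + 11. With a=1..z=26, the number is 3·pos + 11.
Reversing it on 53, 56, 71: 53→(53−11)÷3=14=n, 56→(56−11)÷3=15=o, 71→(71−11)÷3=20=t.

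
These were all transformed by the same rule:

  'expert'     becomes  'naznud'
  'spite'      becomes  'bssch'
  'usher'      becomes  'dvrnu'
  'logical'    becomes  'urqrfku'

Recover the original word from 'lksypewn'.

chipmunk

Shifts by position in expert: pos 0: e→n (+9), pos 1: x→a (+3), pos 2: p→z (+10), pos 3: e→n (+9), pos 4: r→u (+3), pos 5: t→d (+10) — repeating every 3. It's a Vigenère-style cipher with numeric key [9,3,10]: position i shifts by key[i mod 3].
Undoing it on lksypewn: l−9=c, k−3=h, s−10=i, y−9=p, p−3=m, e−10=u, w−9=n, n−3=k.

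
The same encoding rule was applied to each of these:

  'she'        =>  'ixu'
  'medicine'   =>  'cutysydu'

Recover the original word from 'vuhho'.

ferry

Every letter moves 16 places later in the alphabet, wrapping around z→a.
Decoding vuhho: v−16=f, u−16=e, h−16=r, h−16=r, o−16=y.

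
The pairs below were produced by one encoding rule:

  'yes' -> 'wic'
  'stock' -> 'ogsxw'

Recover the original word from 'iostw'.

Two steps: reverse the string, then apply a Caesar shift of +4.
Reversing it on iostw: shift back: i−4=e, o−4=k, s−4=o, t−4=p, w−4=s → ekops; then reverse → spoke.

spoke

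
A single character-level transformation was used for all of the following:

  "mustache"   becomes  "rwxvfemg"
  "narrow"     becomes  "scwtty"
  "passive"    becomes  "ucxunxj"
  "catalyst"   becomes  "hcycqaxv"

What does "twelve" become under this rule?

Shifts by position in mustache: pos 0: m→r (+5), pos 1: u→w (+2), pos 2: s→x (+5), pos 3: t→v (+2) — repeating every 2. It's a Vigenère-style cipher with numeric key [5,2]: position i shifts by key[i mod 2].
Applying it to twelve: t+5=y, w+2=y, e+5=j, l+2=n, v+5=a, e+2=g.

yyjnag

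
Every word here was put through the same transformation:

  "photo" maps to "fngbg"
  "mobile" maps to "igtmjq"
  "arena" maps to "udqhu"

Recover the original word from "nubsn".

hatch

p(15)→f(5) and h(7)→n(13) fit y≡25x+20 (mod 26); the inverse of 25 mod 26 is 25. This is an affine cipher: with a=0,…,z=25, each position x becomes (25x+20) mod 26.
Decoding nubsn: n(13)→25·(13−20)≡7=h; u(20)→25·(20−20)≡0=a; b(1)→25·(1−20)≡19=t; s(18)→25·(18−20)≡2=c; n(13)→25·(13−20)≡7=h (all mod 26).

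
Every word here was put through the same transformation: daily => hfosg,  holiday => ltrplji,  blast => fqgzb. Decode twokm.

pride

In daily: d→h is +4, a→f is +5, i→o is +6, l→s is +7 — the shift increases by 1 each position. The shift increases by 1 at each position, starting from +4: 4, 5, 6, ….
Decoding twokm: t−4=p, w−5=r, o−6=i, k−7=d, m−8=e.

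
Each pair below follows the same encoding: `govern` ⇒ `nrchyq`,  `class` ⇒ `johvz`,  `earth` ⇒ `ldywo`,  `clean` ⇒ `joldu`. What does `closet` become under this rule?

The shifts repeat in a cycle of length 2: positions 0,1,… shift by +7, +3, then the pattern repeats.
For closet: c+7=j, l+3=o, o+7=v, s+3=v, e+7=l, t+3=w.

jovvlw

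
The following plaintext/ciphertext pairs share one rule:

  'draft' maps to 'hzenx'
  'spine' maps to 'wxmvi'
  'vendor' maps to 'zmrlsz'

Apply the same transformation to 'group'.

kzsct

Shifts by position in draft: pos 0: d→h (+4), pos 1: r→z (+8), pos 2: a→e (+4), pos 3: f→n (+8) — repeating every 2. A repeating key of period 2 is used — shifts +4, +8 over and over.
Applying it to group: g+4=k, r+8=z, o+4=s, u+8=c, p+4=t.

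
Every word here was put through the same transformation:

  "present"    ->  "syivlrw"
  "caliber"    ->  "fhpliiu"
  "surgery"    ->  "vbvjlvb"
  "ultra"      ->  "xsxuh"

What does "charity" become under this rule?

foeupxb

It's a Vigenère-style cipher with numeric key [3,7,4]: position i shifts by key[i mod 3].
Applying it to charity: c+3=f, h+7=o, a+4=e, r+3=u, i+7=p, t+4=x, y+3=b.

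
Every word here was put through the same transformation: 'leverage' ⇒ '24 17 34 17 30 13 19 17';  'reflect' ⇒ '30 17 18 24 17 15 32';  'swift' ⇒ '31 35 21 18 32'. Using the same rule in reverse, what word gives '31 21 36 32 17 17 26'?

sixteen

l is letter #12 and maps to 24: an offset of 12. Letters become their 1-based position plus 12 (so a→13, b→14, …).
Reversing it on 31 21 36 32 17 17 26: 31→(31−12)÷1=19=s, 21→(21−12)÷1=9=i, 36→(36−12)÷1=24=x, 32→(32−12)÷1=20=t, 17→(17−12)÷1=5=e, 17→(17−12)÷1=5=e, 26→(26−12)÷1=14=n.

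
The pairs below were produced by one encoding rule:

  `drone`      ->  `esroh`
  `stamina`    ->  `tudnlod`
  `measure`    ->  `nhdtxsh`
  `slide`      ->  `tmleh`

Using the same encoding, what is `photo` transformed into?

qirur

The shift depends on letter class: consonant d→e is +1, but vowel o→r is +3. Vowels shift forward by 3 and consonants shift forward by 1.
Applying it to photo: p(cons)+1=q, h(cons)+1=i, o(vowel)+3=r, t(cons)+1=u, o(vowel)+3=r.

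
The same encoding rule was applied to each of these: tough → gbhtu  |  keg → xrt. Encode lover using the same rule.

This is a Caesar cipher with shift 13.
Applying it to lover: l+13=y, o+13=b, v+13=i, e+13=r, r+13=e.

ybire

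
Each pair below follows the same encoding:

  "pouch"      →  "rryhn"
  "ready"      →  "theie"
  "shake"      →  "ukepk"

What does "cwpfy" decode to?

atlas

Each letter shifts forward by (position + 2), i.e. 2, 3, 4, … — the shift grows by one for each successive letter.
Undoing it on cwpfy: c−2=a, w−3=t, p−4=l, f−5=a, y−6=s.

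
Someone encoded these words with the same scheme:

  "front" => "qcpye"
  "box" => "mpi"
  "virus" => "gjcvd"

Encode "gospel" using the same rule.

rpdafw

The shift depends on letter class: consonant f→q is +11, but vowel o→p is +1. The rule splits by letter class: vowels +1, consonants +11.
On gospel: g(cons)+11=r, o(vowel)+1=p, s(cons)+11=d, p(cons)+11=a, e(vowel)+1=f, l(cons)+11=w.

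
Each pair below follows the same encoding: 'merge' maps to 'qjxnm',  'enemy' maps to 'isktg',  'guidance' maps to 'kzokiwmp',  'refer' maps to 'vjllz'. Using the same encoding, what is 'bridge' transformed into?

Each letter shifts forward by (position + 4), i.e. 4, 5, 6, … — the shift grows by one for each successive letter.
On bridge: b+4=f, r+5=w, i+6=o, d+7=k, g+8=o, e+9=n.

fwokon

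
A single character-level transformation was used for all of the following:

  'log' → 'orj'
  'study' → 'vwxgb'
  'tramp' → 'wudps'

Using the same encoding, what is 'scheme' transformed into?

This is a Caesar cipher with shift 3.
On scheme: s+3=v, c+3=f, h+3=k, e+3=h, m+3=p, e+3=h.

vfkhph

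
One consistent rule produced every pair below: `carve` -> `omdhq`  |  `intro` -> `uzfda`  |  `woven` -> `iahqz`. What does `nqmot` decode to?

Compare letters: c→o is +12, a→m is +12, r→d is +12 — a constant shift. This is a Caesar cipher with shift 12.
Reversing it on nqmot: n−12=b, q−12=e, m−12=a, o−12=c, t−12=h.

beach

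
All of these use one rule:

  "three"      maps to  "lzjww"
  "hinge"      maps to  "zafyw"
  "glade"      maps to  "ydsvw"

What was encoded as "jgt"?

rob

Compare letters: t→l is +18, h→z is +18, r→j is +18 — a constant shift. Each letter is shifted forward by 18 in the alphabet (a Caesar shift of +18).
Reversing it on jgt: j−18=r, g−18=o, t−18=b.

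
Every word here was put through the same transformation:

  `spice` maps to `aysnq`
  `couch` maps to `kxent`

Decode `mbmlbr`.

escape

In spice: s→a is +8, p→y is +9, i→s is +10, c→n is +11 — the shift increases by 1 each position. Each letter shifts forward by (position + 8), i.e. 8, 9, 10, … — the shift grows by one for each successive letter.
Reversing it on mbmlbr: m−8=e, b−9=s, m−10=c, l−11=a, b−12=p, r−13=e.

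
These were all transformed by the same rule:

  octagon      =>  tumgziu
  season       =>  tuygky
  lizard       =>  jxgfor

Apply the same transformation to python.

The output letters match the input read backwards, each shifted +6: octagon reversed is nogatco. Read the word backwards and shift each letter +6.
Applying it to python: reverse → nohtyp; then shift: n+6=t, o+6=u, h+6=n, t+6=z, y+6=e, p+6=v.

tunzev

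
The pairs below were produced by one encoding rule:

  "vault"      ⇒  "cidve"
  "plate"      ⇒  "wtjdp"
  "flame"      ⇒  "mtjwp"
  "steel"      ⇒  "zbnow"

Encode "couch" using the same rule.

jwdms

Letter i (0-indexed) is shifted by i+7, so successive shifts are 7, 8, 9, ….
On couch: c+7=j, o+8=w, u+9=d, c+10=m, h+11=s.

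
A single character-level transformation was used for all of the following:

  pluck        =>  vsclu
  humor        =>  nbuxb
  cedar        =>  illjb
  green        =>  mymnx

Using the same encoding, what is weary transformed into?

cliai

In pluck: p→v is +6, l→s is +7, u→c is +8, c→l is +9 — the shift increases by 1 each position. Each letter shifts forward by (position + 6), i.e. 6, 7, 8, … — the shift grows by one for each successive letter.
Applying it to weary: w+6=c, e+7=l, a+8=i, r+9=a, y+10=i.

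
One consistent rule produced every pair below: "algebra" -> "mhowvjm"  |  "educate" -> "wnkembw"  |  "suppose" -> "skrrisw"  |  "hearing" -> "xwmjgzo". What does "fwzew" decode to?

This is an affine cipher: with a=0,…,z=25, each position x becomes (9x+12) mod 26.
Reversing it on fwzew: f(5)→3·(5−12)≡5=f; w(22)→3·(22−12)≡4=e; z(25)→3·(25−12)≡13=n; e(4)→3·(4−12)≡2=c; w(22)→3·(22−12)≡4=e (all mod 26).

fence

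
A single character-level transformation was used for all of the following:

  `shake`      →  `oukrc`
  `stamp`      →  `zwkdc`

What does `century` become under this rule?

ibedxom

The output letters match the input read backwards, each shifted +10: shake reversed is ekahs. The word is reversed, then every letter is shifted forward by 10.
On century: reverse → yrutnec; then shift: y+10=i, r+10=b, u+10=e, t+10=d, n+10=x, e+10=o, c+10=m.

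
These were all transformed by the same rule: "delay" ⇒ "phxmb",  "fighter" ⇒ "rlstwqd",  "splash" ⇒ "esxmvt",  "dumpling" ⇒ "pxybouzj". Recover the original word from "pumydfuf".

dramatic

The shifts repeat in a cycle of length 3: positions 0,1,… shift by +12, +3, +12, then the pattern repeats.
Decoding pumydfuf: p−12=d, u−3=r, m−12=a, y−12=m, d−3=a, f−12=t, u−12=i, f−3=c.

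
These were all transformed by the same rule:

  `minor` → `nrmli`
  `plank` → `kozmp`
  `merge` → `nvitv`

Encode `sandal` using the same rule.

hzmwzo

Each pair mirrors across the alphabet (m↔n, i↔r, n↔m): positions sum to 25. This is the alphabet-reversal cipher (Atbash): a becomes z, b becomes y, etc.
On sandal: s↔h, a↔z, n↔m, d↔w, a↔z, l↔o.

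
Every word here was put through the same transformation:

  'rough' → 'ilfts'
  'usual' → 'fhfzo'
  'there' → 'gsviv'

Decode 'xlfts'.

cough

Each pair mirrors across the alphabet (r↔i, o↔l, u↔f): positions sum to 25. Each letter is replaced by its mirror in the alphabet: a↔z, b↔y, c↔x, and so on (the Atbash cipher).
Undoing it on xlfts: x↔c, l↔o, f↔u, t↔g, s↔h.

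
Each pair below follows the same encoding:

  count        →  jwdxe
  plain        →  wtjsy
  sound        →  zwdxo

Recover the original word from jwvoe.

In count: c→j is +7, o→w is +8, u→d is +9, n→x is +10 — the shift increases by 1 each position. Letter i (0-indexed) is shifted by i+7, so successive shifts are 7, 8, 9, ….
Reversing it on jwvoe: j−7=c, w−8=o, v−9=m, o−10=e, e−11=t.

comet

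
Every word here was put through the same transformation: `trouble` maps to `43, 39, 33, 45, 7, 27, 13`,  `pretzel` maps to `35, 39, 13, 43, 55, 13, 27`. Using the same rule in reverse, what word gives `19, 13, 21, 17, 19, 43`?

t(#20)→43 and r(#18)→39: differences scale by 2, so n = 2·pos + 3. Each letter becomes 2×(its alphabet position, a=1..z=26) + 3.
Decoding 19, 13, 21, 17, 19, 43: 19→(19−3)÷2=8=h, 13→(13−3)÷2=5=e, 21→(21−3)÷2=9=i, 17→(17−3)÷2=7=g, 19→(19−3)÷2=8=h, 43→(43−3)÷2=20=t.

height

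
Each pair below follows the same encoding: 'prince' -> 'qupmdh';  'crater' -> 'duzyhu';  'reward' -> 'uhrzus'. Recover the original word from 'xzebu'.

This is an affine cipher: with a=0,…,z=25, each position x becomes (15x+25) mod 26.
Undoing it on xzebu: x(23)→7·(23−25)≡12=m; z(25)→7·(25−25)≡0=a; e(4)→7·(4−25)≡9=j; b(1)→7·(1−25)≡14=o; u(20)→7·(20−25)≡17=r (all mod 26).

major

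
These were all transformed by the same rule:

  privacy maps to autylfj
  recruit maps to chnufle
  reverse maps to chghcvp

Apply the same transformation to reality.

chlotwj

Shifts by position in privacy: pos 0: p→a (+11), pos 1: r→u (+3), pos 2: i→t (+11), pos 3: v→y (+3) — repeating every 2. A repeating key of period 2 is used — shifts +11, +3 over and over.
On reality: r+11=c, e+3=h, a+11=l, l+3=o, i+11=t, t+3=w, y+11=j.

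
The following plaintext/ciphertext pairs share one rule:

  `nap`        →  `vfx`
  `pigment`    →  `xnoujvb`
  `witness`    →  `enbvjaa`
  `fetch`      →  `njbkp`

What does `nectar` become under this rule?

vjkbfz

The shift depends on letter class: consonant n→v is +8, but vowel a→f is +5. Two shifts are in play — +5 for a/e/i/o/u, +8 for every other letter.
On nectar: n(cons)+8=v, e(vowel)+5=j, c(cons)+8=k, t(cons)+8=b, a(vowel)+5=f, r(cons)+8=z.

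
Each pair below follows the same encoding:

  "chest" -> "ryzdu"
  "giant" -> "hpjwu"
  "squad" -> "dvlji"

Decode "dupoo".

c(2)→r(17) and h(7)→y(24) fit y≡17x+9 (mod 26); the inverse of 17 mod 26 is 23. Each letter's alphabet position (a=0..z=25) is mapped through 17·x+9 mod 26 — an affine cipher.
Undoing it on dupoo: d(3)→23·(3−9)≡18=s; u(20)→23·(20−9)≡19=t; p(15)→23·(15−9)≡8=i; o(14)→23·(14−9)≡11=l; o(14)→23·(14−9)≡11=l (all mod 26).

still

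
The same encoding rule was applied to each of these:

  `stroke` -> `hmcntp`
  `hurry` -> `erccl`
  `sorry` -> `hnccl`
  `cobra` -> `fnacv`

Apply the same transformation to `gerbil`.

zpcajy

s(18)→h(7) and t(19)→m(12) fit y≡5x+21 (mod 26); the inverse of 5 mod 26 is 21. Treating letters as 0–25, the rule is x ↦ 5x + 21 (mod 26).
For gerbil: g(6)→5·6+21≡25=z; e(4)→5·4+21≡15=p; r(17)→5·17+21≡2=c; b(1)→5·1+21≡0=a; i(8)→5·8+21≡9=j; l(11)→5·11+21≡24=y (all mod 26).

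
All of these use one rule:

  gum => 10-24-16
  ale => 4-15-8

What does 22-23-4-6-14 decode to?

g is letter #7 and maps to 10: an offset of 3. The number is (letter's place in the alphabet, a=1) + 3.
Decoding 22-23-4-6-14: 22→(22−3)÷1=19=s, 23→(23−3)÷1=20=t, 4→(4−3)÷1=1=a, 6→(6−3)÷1=3=c, 14→(14−3)÷1=11=k.

stack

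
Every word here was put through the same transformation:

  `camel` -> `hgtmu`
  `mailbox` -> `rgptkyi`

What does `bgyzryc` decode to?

In camel: c→h is +5, a→g is +6, m→t is +7, e→m is +8 — the shift increases by 1 each position. Letter i (0-indexed) is shifted by i+5, so successive shifts are 5, 6, 7, ….
Decoding bgyzryc: b−5=w, g−6=a, y−7=r, z−8=r, r−9=i, y−10=o, c−11=r.

warrior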